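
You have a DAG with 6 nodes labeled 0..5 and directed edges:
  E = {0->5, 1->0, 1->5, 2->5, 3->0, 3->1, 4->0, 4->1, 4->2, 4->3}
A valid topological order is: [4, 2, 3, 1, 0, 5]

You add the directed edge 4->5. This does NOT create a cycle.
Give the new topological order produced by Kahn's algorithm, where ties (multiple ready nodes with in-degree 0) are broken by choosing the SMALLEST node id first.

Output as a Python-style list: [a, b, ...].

Answer: [4, 2, 3, 1, 0, 5]

Derivation:
Old toposort: [4, 2, 3, 1, 0, 5]
Added edge: 4->5
Position of 4 (0) < position of 5 (5). Old order still valid.
Run Kahn's algorithm (break ties by smallest node id):
  initial in-degrees: [3, 2, 1, 1, 0, 4]
  ready (indeg=0): [4]
  pop 4: indeg[0]->2; indeg[1]->1; indeg[2]->0; indeg[3]->0; indeg[5]->3 | ready=[2, 3] | order so far=[4]
  pop 2: indeg[5]->2 | ready=[3] | order so far=[4, 2]
  pop 3: indeg[0]->1; indeg[1]->0 | ready=[1] | order so far=[4, 2, 3]
  pop 1: indeg[0]->0; indeg[5]->1 | ready=[0] | order so far=[4, 2, 3, 1]
  pop 0: indeg[5]->0 | ready=[5] | order so far=[4, 2, 3, 1, 0]
  pop 5: no out-edges | ready=[] | order so far=[4, 2, 3, 1, 0, 5]
  Result: [4, 2, 3, 1, 0, 5]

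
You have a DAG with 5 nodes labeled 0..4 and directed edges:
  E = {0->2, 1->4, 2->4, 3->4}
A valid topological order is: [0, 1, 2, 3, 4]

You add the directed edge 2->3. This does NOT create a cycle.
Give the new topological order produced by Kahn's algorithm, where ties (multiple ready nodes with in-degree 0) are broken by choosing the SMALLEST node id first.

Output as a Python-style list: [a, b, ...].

Answer: [0, 1, 2, 3, 4]

Derivation:
Old toposort: [0, 1, 2, 3, 4]
Added edge: 2->3
Position of 2 (2) < position of 3 (3). Old order still valid.
Run Kahn's algorithm (break ties by smallest node id):
  initial in-degrees: [0, 0, 1, 1, 3]
  ready (indeg=0): [0, 1]
  pop 0: indeg[2]->0 | ready=[1, 2] | order so far=[0]
  pop 1: indeg[4]->2 | ready=[2] | order so far=[0, 1]
  pop 2: indeg[3]->0; indeg[4]->1 | ready=[3] | order so far=[0, 1, 2]
  pop 3: indeg[4]->0 | ready=[4] | order so far=[0, 1, 2, 3]
  pop 4: no out-edges | ready=[] | order so far=[0, 1, 2, 3, 4]
  Result: [0, 1, 2, 3, 4]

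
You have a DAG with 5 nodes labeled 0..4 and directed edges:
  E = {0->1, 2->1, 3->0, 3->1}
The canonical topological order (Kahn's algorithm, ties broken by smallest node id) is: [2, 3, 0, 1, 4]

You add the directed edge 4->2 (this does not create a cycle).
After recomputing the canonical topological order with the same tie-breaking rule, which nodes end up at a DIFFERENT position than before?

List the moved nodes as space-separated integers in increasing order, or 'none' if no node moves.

Old toposort: [2, 3, 0, 1, 4]
Added edge 4->2
Recompute Kahn (smallest-id tiebreak):
  initial in-degrees: [1, 3, 1, 0, 0]
  ready (indeg=0): [3, 4]
  pop 3: indeg[0]->0; indeg[1]->2 | ready=[0, 4] | order so far=[3]
  pop 0: indeg[1]->1 | ready=[4] | order so far=[3, 0]
  pop 4: indeg[2]->0 | ready=[2] | order so far=[3, 0, 4]
  pop 2: indeg[1]->0 | ready=[1] | order so far=[3, 0, 4, 2]
  pop 1: no out-edges | ready=[] | order so far=[3, 0, 4, 2, 1]
New canonical toposort: [3, 0, 4, 2, 1]
Compare positions:
  Node 0: index 2 -> 1 (moved)
  Node 1: index 3 -> 4 (moved)
  Node 2: index 0 -> 3 (moved)
  Node 3: index 1 -> 0 (moved)
  Node 4: index 4 -> 2 (moved)
Nodes that changed position: 0 1 2 3 4

Answer: 0 1 2 3 4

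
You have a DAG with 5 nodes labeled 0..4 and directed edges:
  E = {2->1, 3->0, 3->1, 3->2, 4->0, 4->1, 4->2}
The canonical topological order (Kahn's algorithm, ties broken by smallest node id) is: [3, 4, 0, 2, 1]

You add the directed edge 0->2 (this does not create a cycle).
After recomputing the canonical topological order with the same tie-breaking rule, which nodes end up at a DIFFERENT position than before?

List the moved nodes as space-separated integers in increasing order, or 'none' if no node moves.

Old toposort: [3, 4, 0, 2, 1]
Added edge 0->2
Recompute Kahn (smallest-id tiebreak):
  initial in-degrees: [2, 3, 3, 0, 0]
  ready (indeg=0): [3, 4]
  pop 3: indeg[0]->1; indeg[1]->2; indeg[2]->2 | ready=[4] | order so far=[3]
  pop 4: indeg[0]->0; indeg[1]->1; indeg[2]->1 | ready=[0] | order so far=[3, 4]
  pop 0: indeg[2]->0 | ready=[2] | order so far=[3, 4, 0]
  pop 2: indeg[1]->0 | ready=[1] | order so far=[3, 4, 0, 2]
  pop 1: no out-edges | ready=[] | order so far=[3, 4, 0, 2, 1]
New canonical toposort: [3, 4, 0, 2, 1]
Compare positions:
  Node 0: index 2 -> 2 (same)
  Node 1: index 4 -> 4 (same)
  Node 2: index 3 -> 3 (same)
  Node 3: index 0 -> 0 (same)
  Node 4: index 1 -> 1 (same)
Nodes that changed position: none

Answer: none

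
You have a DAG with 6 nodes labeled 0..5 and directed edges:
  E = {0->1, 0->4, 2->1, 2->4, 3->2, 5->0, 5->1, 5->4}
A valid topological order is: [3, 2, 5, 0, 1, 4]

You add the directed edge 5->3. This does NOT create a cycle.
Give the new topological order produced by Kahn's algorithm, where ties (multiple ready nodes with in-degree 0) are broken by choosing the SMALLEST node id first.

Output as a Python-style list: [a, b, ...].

Answer: [5, 0, 3, 2, 1, 4]

Derivation:
Old toposort: [3, 2, 5, 0, 1, 4]
Added edge: 5->3
Position of 5 (2) > position of 3 (0). Must reorder: 5 must now come before 3.
Run Kahn's algorithm (break ties by smallest node id):
  initial in-degrees: [1, 3, 1, 1, 3, 0]
  ready (indeg=0): [5]
  pop 5: indeg[0]->0; indeg[1]->2; indeg[3]->0; indeg[4]->2 | ready=[0, 3] | order so far=[5]
  pop 0: indeg[1]->1; indeg[4]->1 | ready=[3] | order so far=[5, 0]
  pop 3: indeg[2]->0 | ready=[2] | order so far=[5, 0, 3]
  pop 2: indeg[1]->0; indeg[4]->0 | ready=[1, 4] | order so far=[5, 0, 3, 2]
  pop 1: no out-edges | ready=[4] | order so far=[5, 0, 3, 2, 1]
  pop 4: no out-edges | ready=[] | order so far=[5, 0, 3, 2, 1, 4]
  Result: [5, 0, 3, 2, 1, 4]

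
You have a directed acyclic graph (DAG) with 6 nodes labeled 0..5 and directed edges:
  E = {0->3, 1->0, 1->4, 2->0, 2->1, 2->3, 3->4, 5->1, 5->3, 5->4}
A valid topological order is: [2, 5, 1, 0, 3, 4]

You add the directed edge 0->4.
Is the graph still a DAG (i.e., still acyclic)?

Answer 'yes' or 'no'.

Given toposort: [2, 5, 1, 0, 3, 4]
Position of 0: index 3; position of 4: index 5
New edge 0->4: forward
Forward edge: respects the existing order. Still a DAG, same toposort still valid.
Still a DAG? yes

Answer: yes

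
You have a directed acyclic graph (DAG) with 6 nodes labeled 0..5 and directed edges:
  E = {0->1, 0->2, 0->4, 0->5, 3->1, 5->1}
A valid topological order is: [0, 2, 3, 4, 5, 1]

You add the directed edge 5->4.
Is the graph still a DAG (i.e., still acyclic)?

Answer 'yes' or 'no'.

Answer: yes

Derivation:
Given toposort: [0, 2, 3, 4, 5, 1]
Position of 5: index 4; position of 4: index 3
New edge 5->4: backward (u after v in old order)
Backward edge: old toposort is now invalid. Check if this creates a cycle.
Does 4 already reach 5? Reachable from 4: [4]. NO -> still a DAG (reorder needed).
Still a DAG? yes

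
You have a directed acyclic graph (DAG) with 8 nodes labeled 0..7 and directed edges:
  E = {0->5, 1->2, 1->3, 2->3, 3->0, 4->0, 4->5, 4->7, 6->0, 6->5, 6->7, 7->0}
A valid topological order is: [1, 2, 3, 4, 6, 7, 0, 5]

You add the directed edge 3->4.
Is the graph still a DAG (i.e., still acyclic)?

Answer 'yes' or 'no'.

Answer: yes

Derivation:
Given toposort: [1, 2, 3, 4, 6, 7, 0, 5]
Position of 3: index 2; position of 4: index 3
New edge 3->4: forward
Forward edge: respects the existing order. Still a DAG, same toposort still valid.
Still a DAG? yes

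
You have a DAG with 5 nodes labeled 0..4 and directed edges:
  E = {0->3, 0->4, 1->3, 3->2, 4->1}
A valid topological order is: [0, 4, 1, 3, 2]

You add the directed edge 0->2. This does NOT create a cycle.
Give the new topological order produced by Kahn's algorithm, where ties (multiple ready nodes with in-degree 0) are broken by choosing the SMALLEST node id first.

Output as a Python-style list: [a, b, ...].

Old toposort: [0, 4, 1, 3, 2]
Added edge: 0->2
Position of 0 (0) < position of 2 (4). Old order still valid.
Run Kahn's algorithm (break ties by smallest node id):
  initial in-degrees: [0, 1, 2, 2, 1]
  ready (indeg=0): [0]
  pop 0: indeg[2]->1; indeg[3]->1; indeg[4]->0 | ready=[4] | order so far=[0]
  pop 4: indeg[1]->0 | ready=[1] | order so far=[0, 4]
  pop 1: indeg[3]->0 | ready=[3] | order so far=[0, 4, 1]
  pop 3: indeg[2]->0 | ready=[2] | order so far=[0, 4, 1, 3]
  pop 2: no out-edges | ready=[] | order so far=[0, 4, 1, 3, 2]
  Result: [0, 4, 1, 3, 2]

Answer: [0, 4, 1, 3, 2]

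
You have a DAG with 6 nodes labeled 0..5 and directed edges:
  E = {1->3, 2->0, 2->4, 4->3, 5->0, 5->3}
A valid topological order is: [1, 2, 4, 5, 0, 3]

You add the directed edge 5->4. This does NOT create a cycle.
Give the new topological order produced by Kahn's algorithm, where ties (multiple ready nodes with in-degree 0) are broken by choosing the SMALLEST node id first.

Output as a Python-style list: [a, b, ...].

Old toposort: [1, 2, 4, 5, 0, 3]
Added edge: 5->4
Position of 5 (3) > position of 4 (2). Must reorder: 5 must now come before 4.
Run Kahn's algorithm (break ties by smallest node id):
  initial in-degrees: [2, 0, 0, 3, 2, 0]
  ready (indeg=0): [1, 2, 5]
  pop 1: indeg[3]->2 | ready=[2, 5] | order so far=[1]
  pop 2: indeg[0]->1; indeg[4]->1 | ready=[5] | order so far=[1, 2]
  pop 5: indeg[0]->0; indeg[3]->1; indeg[4]->0 | ready=[0, 4] | order so far=[1, 2, 5]
  pop 0: no out-edges | ready=[4] | order so far=[1, 2, 5, 0]
  pop 4: indeg[3]->0 | ready=[3] | order so far=[1, 2, 5, 0, 4]
  pop 3: no out-edges | ready=[] | order so far=[1, 2, 5, 0, 4, 3]
  Result: [1, 2, 5, 0, 4, 3]

Answer: [1, 2, 5, 0, 4, 3]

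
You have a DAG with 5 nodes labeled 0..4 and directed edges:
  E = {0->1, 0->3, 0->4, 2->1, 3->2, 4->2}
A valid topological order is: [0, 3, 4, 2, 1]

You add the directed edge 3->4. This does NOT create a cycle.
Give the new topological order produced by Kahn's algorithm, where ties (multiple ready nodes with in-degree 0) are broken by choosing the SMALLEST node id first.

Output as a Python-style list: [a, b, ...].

Old toposort: [0, 3, 4, 2, 1]
Added edge: 3->4
Position of 3 (1) < position of 4 (2). Old order still valid.
Run Kahn's algorithm (break ties by smallest node id):
  initial in-degrees: [0, 2, 2, 1, 2]
  ready (indeg=0): [0]
  pop 0: indeg[1]->1; indeg[3]->0; indeg[4]->1 | ready=[3] | order so far=[0]
  pop 3: indeg[2]->1; indeg[4]->0 | ready=[4] | order so far=[0, 3]
  pop 4: indeg[2]->0 | ready=[2] | order so far=[0, 3, 4]
  pop 2: indeg[1]->0 | ready=[1] | order so far=[0, 3, 4, 2]
  pop 1: no out-edges | ready=[] | order so far=[0, 3, 4, 2, 1]
  Result: [0, 3, 4, 2, 1]

Answer: [0, 3, 4, 2, 1]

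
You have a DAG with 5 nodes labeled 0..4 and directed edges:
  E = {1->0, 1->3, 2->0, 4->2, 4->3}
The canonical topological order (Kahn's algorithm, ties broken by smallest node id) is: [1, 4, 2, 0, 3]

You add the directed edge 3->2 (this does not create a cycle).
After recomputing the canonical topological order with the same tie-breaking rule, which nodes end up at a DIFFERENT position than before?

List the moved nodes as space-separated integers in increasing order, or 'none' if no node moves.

Old toposort: [1, 4, 2, 0, 3]
Added edge 3->2
Recompute Kahn (smallest-id tiebreak):
  initial in-degrees: [2, 0, 2, 2, 0]
  ready (indeg=0): [1, 4]
  pop 1: indeg[0]->1; indeg[3]->1 | ready=[4] | order so far=[1]
  pop 4: indeg[2]->1; indeg[3]->0 | ready=[3] | order so far=[1, 4]
  pop 3: indeg[2]->0 | ready=[2] | order so far=[1, 4, 3]
  pop 2: indeg[0]->0 | ready=[0] | order so far=[1, 4, 3, 2]
  pop 0: no out-edges | ready=[] | order so far=[1, 4, 3, 2, 0]
New canonical toposort: [1, 4, 3, 2, 0]
Compare positions:
  Node 0: index 3 -> 4 (moved)
  Node 1: index 0 -> 0 (same)
  Node 2: index 2 -> 3 (moved)
  Node 3: index 4 -> 2 (moved)
  Node 4: index 1 -> 1 (same)
Nodes that changed position: 0 2 3

Answer: 0 2 3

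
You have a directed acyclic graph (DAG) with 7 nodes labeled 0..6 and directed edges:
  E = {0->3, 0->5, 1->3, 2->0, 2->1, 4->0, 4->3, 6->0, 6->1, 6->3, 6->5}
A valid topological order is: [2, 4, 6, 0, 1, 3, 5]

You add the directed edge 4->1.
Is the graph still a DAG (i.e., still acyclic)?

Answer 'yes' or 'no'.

Answer: yes

Derivation:
Given toposort: [2, 4, 6, 0, 1, 3, 5]
Position of 4: index 1; position of 1: index 4
New edge 4->1: forward
Forward edge: respects the existing order. Still a DAG, same toposort still valid.
Still a DAG? yes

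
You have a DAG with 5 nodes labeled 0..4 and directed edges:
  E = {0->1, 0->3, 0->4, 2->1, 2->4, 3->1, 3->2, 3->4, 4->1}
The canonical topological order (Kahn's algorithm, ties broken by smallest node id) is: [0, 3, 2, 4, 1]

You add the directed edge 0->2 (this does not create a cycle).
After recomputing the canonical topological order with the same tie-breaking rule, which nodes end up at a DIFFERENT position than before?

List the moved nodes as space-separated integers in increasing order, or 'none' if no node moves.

Answer: none

Derivation:
Old toposort: [0, 3, 2, 4, 1]
Added edge 0->2
Recompute Kahn (smallest-id tiebreak):
  initial in-degrees: [0, 4, 2, 1, 3]
  ready (indeg=0): [0]
  pop 0: indeg[1]->3; indeg[2]->1; indeg[3]->0; indeg[4]->2 | ready=[3] | order so far=[0]
  pop 3: indeg[1]->2; indeg[2]->0; indeg[4]->1 | ready=[2] | order so far=[0, 3]
  pop 2: indeg[1]->1; indeg[4]->0 | ready=[4] | order so far=[0, 3, 2]
  pop 4: indeg[1]->0 | ready=[1] | order so far=[0, 3, 2, 4]
  pop 1: no out-edges | ready=[] | order so far=[0, 3, 2, 4, 1]
New canonical toposort: [0, 3, 2, 4, 1]
Compare positions:
  Node 0: index 0 -> 0 (same)
  Node 1: index 4 -> 4 (same)
  Node 2: index 2 -> 2 (same)
  Node 3: index 1 -> 1 (same)
  Node 4: index 3 -> 3 (same)
Nodes that changed position: none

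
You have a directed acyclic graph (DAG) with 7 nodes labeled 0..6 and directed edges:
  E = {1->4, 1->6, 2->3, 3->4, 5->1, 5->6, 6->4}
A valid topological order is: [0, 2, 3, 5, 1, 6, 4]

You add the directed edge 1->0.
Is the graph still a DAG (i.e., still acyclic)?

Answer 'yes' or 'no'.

Answer: yes

Derivation:
Given toposort: [0, 2, 3, 5, 1, 6, 4]
Position of 1: index 4; position of 0: index 0
New edge 1->0: backward (u after v in old order)
Backward edge: old toposort is now invalid. Check if this creates a cycle.
Does 0 already reach 1? Reachable from 0: [0]. NO -> still a DAG (reorder needed).
Still a DAG? yes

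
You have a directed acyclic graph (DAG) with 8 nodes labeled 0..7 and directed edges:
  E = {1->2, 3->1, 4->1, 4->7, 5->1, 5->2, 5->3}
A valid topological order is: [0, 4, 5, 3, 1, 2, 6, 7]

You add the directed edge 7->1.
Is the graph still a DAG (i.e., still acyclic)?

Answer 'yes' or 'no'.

Answer: yes

Derivation:
Given toposort: [0, 4, 5, 3, 1, 2, 6, 7]
Position of 7: index 7; position of 1: index 4
New edge 7->1: backward (u after v in old order)
Backward edge: old toposort is now invalid. Check if this creates a cycle.
Does 1 already reach 7? Reachable from 1: [1, 2]. NO -> still a DAG (reorder needed).
Still a DAG? yes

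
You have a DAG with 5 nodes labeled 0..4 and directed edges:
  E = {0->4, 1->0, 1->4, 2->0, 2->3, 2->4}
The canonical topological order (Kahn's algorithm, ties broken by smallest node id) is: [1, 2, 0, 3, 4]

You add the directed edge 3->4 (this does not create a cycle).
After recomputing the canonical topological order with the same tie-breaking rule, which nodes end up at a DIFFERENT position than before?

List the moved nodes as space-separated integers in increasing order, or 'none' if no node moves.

Answer: none

Derivation:
Old toposort: [1, 2, 0, 3, 4]
Added edge 3->4
Recompute Kahn (smallest-id tiebreak):
  initial in-degrees: [2, 0, 0, 1, 4]
  ready (indeg=0): [1, 2]
  pop 1: indeg[0]->1; indeg[4]->3 | ready=[2] | order so far=[1]
  pop 2: indeg[0]->0; indeg[3]->0; indeg[4]->2 | ready=[0, 3] | order so far=[1, 2]
  pop 0: indeg[4]->1 | ready=[3] | order so far=[1, 2, 0]
  pop 3: indeg[4]->0 | ready=[4] | order so far=[1, 2, 0, 3]
  pop 4: no out-edges | ready=[] | order so far=[1, 2, 0, 3, 4]
New canonical toposort: [1, 2, 0, 3, 4]
Compare positions:
  Node 0: index 2 -> 2 (same)
  Node 1: index 0 -> 0 (same)
  Node 2: index 1 -> 1 (same)
  Node 3: index 3 -> 3 (same)
  Node 4: index 4 -> 4 (same)
Nodes that changed position: none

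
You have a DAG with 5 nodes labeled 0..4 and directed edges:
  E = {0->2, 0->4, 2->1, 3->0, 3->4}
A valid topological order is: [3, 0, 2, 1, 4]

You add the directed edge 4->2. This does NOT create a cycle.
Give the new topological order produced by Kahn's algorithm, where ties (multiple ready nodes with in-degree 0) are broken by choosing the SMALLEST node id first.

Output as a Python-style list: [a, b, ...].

Old toposort: [3, 0, 2, 1, 4]
Added edge: 4->2
Position of 4 (4) > position of 2 (2). Must reorder: 4 must now come before 2.
Run Kahn's algorithm (break ties by smallest node id):
  initial in-degrees: [1, 1, 2, 0, 2]
  ready (indeg=0): [3]
  pop 3: indeg[0]->0; indeg[4]->1 | ready=[0] | order so far=[3]
  pop 0: indeg[2]->1; indeg[4]->0 | ready=[4] | order so far=[3, 0]
  pop 4: indeg[2]->0 | ready=[2] | order so far=[3, 0, 4]
  pop 2: indeg[1]->0 | ready=[1] | order so far=[3, 0, 4, 2]
  pop 1: no out-edges | ready=[] | order so far=[3, 0, 4, 2, 1]
  Result: [3, 0, 4, 2, 1]

Answer: [3, 0, 4, 2, 1]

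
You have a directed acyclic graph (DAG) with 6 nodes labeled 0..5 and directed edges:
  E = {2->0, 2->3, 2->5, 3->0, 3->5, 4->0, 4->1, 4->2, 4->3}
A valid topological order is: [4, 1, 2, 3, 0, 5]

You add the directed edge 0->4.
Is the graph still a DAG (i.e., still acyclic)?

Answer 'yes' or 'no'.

Given toposort: [4, 1, 2, 3, 0, 5]
Position of 0: index 4; position of 4: index 0
New edge 0->4: backward (u after v in old order)
Backward edge: old toposort is now invalid. Check if this creates a cycle.
Does 4 already reach 0? Reachable from 4: [0, 1, 2, 3, 4, 5]. YES -> cycle!
Still a DAG? no

Answer: no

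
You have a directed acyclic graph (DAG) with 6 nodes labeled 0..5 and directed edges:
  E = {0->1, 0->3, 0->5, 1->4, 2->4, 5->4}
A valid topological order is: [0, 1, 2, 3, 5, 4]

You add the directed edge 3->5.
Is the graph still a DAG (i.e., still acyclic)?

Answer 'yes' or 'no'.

Answer: yes

Derivation:
Given toposort: [0, 1, 2, 3, 5, 4]
Position of 3: index 3; position of 5: index 4
New edge 3->5: forward
Forward edge: respects the existing order. Still a DAG, same toposort still valid.
Still a DAG? yes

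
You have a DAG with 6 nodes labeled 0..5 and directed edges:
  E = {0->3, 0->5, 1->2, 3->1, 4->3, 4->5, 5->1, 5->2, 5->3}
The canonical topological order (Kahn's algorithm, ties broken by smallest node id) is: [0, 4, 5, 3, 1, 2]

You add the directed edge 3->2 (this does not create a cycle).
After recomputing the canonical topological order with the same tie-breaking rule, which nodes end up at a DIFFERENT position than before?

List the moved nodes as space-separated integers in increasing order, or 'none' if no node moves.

Old toposort: [0, 4, 5, 3, 1, 2]
Added edge 3->2
Recompute Kahn (smallest-id tiebreak):
  initial in-degrees: [0, 2, 3, 3, 0, 2]
  ready (indeg=0): [0, 4]
  pop 0: indeg[3]->2; indeg[5]->1 | ready=[4] | order so far=[0]
  pop 4: indeg[3]->1; indeg[5]->0 | ready=[5] | order so far=[0, 4]
  pop 5: indeg[1]->1; indeg[2]->2; indeg[3]->0 | ready=[3] | order so far=[0, 4, 5]
  pop 3: indeg[1]->0; indeg[2]->1 | ready=[1] | order so far=[0, 4, 5, 3]
  pop 1: indeg[2]->0 | ready=[2] | order so far=[0, 4, 5, 3, 1]
  pop 2: no out-edges | ready=[] | order so far=[0, 4, 5, 3, 1, 2]
New canonical toposort: [0, 4, 5, 3, 1, 2]
Compare positions:
  Node 0: index 0 -> 0 (same)
  Node 1: index 4 -> 4 (same)
  Node 2: index 5 -> 5 (same)
  Node 3: index 3 -> 3 (same)
  Node 4: index 1 -> 1 (same)
  Node 5: index 2 -> 2 (same)
Nodes that changed position: none

Answer: none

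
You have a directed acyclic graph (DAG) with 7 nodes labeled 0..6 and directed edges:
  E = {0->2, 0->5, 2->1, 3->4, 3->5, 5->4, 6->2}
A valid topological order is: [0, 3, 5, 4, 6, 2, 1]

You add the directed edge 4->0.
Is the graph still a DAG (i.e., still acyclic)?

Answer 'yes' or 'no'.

Answer: no

Derivation:
Given toposort: [0, 3, 5, 4, 6, 2, 1]
Position of 4: index 3; position of 0: index 0
New edge 4->0: backward (u after v in old order)
Backward edge: old toposort is now invalid. Check if this creates a cycle.
Does 0 already reach 4? Reachable from 0: [0, 1, 2, 4, 5]. YES -> cycle!
Still a DAG? no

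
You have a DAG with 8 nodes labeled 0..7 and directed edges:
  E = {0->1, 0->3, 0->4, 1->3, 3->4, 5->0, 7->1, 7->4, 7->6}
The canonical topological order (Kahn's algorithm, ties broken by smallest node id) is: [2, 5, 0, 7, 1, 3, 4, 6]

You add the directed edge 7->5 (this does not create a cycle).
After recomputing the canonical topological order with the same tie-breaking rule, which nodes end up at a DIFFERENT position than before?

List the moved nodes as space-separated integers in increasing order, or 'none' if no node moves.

Old toposort: [2, 5, 0, 7, 1, 3, 4, 6]
Added edge 7->5
Recompute Kahn (smallest-id tiebreak):
  initial in-degrees: [1, 2, 0, 2, 3, 1, 1, 0]
  ready (indeg=0): [2, 7]
  pop 2: no out-edges | ready=[7] | order so far=[2]
  pop 7: indeg[1]->1; indeg[4]->2; indeg[5]->0; indeg[6]->0 | ready=[5, 6] | order so far=[2, 7]
  pop 5: indeg[0]->0 | ready=[0, 6] | order so far=[2, 7, 5]
  pop 0: indeg[1]->0; indeg[3]->1; indeg[4]->1 | ready=[1, 6] | order so far=[2, 7, 5, 0]
  pop 1: indeg[3]->0 | ready=[3, 6] | order so far=[2, 7, 5, 0, 1]
  pop 3: indeg[4]->0 | ready=[4, 6] | order so far=[2, 7, 5, 0, 1, 3]
  pop 4: no out-edges | ready=[6] | order so far=[2, 7, 5, 0, 1, 3, 4]
  pop 6: no out-edges | ready=[] | order so far=[2, 7, 5, 0, 1, 3, 4, 6]
New canonical toposort: [2, 7, 5, 0, 1, 3, 4, 6]
Compare positions:
  Node 0: index 2 -> 3 (moved)
  Node 1: index 4 -> 4 (same)
  Node 2: index 0 -> 0 (same)
  Node 3: index 5 -> 5 (same)
  Node 4: index 6 -> 6 (same)
  Node 5: index 1 -> 2 (moved)
  Node 6: index 7 -> 7 (same)
  Node 7: index 3 -> 1 (moved)
Nodes that changed position: 0 5 7

Answer: 0 5 7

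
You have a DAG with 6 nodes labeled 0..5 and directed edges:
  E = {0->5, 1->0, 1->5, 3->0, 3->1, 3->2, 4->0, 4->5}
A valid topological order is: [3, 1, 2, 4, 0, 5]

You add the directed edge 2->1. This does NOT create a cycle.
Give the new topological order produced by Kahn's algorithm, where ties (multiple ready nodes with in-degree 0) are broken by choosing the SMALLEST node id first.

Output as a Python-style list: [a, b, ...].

Old toposort: [3, 1, 2, 4, 0, 5]
Added edge: 2->1
Position of 2 (2) > position of 1 (1). Must reorder: 2 must now come before 1.
Run Kahn's algorithm (break ties by smallest node id):
  initial in-degrees: [3, 2, 1, 0, 0, 3]
  ready (indeg=0): [3, 4]
  pop 3: indeg[0]->2; indeg[1]->1; indeg[2]->0 | ready=[2, 4] | order so far=[3]
  pop 2: indeg[1]->0 | ready=[1, 4] | order so far=[3, 2]
  pop 1: indeg[0]->1; indeg[5]->2 | ready=[4] | order so far=[3, 2, 1]
  pop 4: indeg[0]->0; indeg[5]->1 | ready=[0] | order so far=[3, 2, 1, 4]
  pop 0: indeg[5]->0 | ready=[5] | order so far=[3, 2, 1, 4, 0]
  pop 5: no out-edges | ready=[] | order so far=[3, 2, 1, 4, 0, 5]
  Result: [3, 2, 1, 4, 0, 5]

Answer: [3, 2, 1, 4, 0, 5]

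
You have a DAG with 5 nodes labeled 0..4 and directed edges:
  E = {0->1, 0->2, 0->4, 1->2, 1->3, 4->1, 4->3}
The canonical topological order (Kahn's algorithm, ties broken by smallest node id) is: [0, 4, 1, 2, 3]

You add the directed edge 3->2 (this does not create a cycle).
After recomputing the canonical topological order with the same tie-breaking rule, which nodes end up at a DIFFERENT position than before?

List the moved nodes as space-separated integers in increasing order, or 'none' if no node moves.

Answer: 2 3

Derivation:
Old toposort: [0, 4, 1, 2, 3]
Added edge 3->2
Recompute Kahn (smallest-id tiebreak):
  initial in-degrees: [0, 2, 3, 2, 1]
  ready (indeg=0): [0]
  pop 0: indeg[1]->1; indeg[2]->2; indeg[4]->0 | ready=[4] | order so far=[0]
  pop 4: indeg[1]->0; indeg[3]->1 | ready=[1] | order so far=[0, 4]
  pop 1: indeg[2]->1; indeg[3]->0 | ready=[3] | order so far=[0, 4, 1]
  pop 3: indeg[2]->0 | ready=[2] | order so far=[0, 4, 1, 3]
  pop 2: no out-edges | ready=[] | order so far=[0, 4, 1, 3, 2]
New canonical toposort: [0, 4, 1, 3, 2]
Compare positions:
  Node 0: index 0 -> 0 (same)
  Node 1: index 2 -> 2 (same)
  Node 2: index 3 -> 4 (moved)
  Node 3: index 4 -> 3 (moved)
  Node 4: index 1 -> 1 (same)
Nodes that changed position: 2 3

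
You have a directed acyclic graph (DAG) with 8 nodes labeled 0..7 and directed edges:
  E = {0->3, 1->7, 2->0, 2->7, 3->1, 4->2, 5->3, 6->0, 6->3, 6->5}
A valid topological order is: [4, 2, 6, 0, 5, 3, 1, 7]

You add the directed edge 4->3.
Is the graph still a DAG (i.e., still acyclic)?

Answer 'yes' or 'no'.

Answer: yes

Derivation:
Given toposort: [4, 2, 6, 0, 5, 3, 1, 7]
Position of 4: index 0; position of 3: index 5
New edge 4->3: forward
Forward edge: respects the existing order. Still a DAG, same toposort still valid.
Still a DAG? yes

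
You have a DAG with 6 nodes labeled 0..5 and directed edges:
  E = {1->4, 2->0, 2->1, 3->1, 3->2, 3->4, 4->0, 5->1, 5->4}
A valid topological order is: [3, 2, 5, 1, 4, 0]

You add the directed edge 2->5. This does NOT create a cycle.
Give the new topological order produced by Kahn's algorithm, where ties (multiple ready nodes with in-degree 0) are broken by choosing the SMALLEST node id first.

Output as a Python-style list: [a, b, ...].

Old toposort: [3, 2, 5, 1, 4, 0]
Added edge: 2->5
Position of 2 (1) < position of 5 (2). Old order still valid.
Run Kahn's algorithm (break ties by smallest node id):
  initial in-degrees: [2, 3, 1, 0, 3, 1]
  ready (indeg=0): [3]
  pop 3: indeg[1]->2; indeg[2]->0; indeg[4]->2 | ready=[2] | order so far=[3]
  pop 2: indeg[0]->1; indeg[1]->1; indeg[5]->0 | ready=[5] | order so far=[3, 2]
  pop 5: indeg[1]->0; indeg[4]->1 | ready=[1] | order so far=[3, 2, 5]
  pop 1: indeg[4]->0 | ready=[4] | order so far=[3, 2, 5, 1]
  pop 4: indeg[0]->0 | ready=[0] | order so far=[3, 2, 5, 1, 4]
  pop 0: no out-edges | ready=[] | order so far=[3, 2, 5, 1, 4, 0]
  Result: [3, 2, 5, 1, 4, 0]

Answer: [3, 2, 5, 1, 4, 0]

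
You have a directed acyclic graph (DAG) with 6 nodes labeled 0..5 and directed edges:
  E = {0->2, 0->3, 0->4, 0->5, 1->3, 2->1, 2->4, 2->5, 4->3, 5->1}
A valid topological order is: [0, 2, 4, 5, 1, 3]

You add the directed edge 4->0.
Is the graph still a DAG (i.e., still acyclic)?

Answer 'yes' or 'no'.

Given toposort: [0, 2, 4, 5, 1, 3]
Position of 4: index 2; position of 0: index 0
New edge 4->0: backward (u after v in old order)
Backward edge: old toposort is now invalid. Check if this creates a cycle.
Does 0 already reach 4? Reachable from 0: [0, 1, 2, 3, 4, 5]. YES -> cycle!
Still a DAG? no

Answer: no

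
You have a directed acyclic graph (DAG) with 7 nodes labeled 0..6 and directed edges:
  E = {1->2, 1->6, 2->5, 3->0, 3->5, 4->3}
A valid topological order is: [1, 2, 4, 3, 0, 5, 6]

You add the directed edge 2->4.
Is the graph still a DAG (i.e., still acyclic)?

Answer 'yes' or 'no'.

Answer: yes

Derivation:
Given toposort: [1, 2, 4, 3, 0, 5, 6]
Position of 2: index 1; position of 4: index 2
New edge 2->4: forward
Forward edge: respects the existing order. Still a DAG, same toposort still valid.
Still a DAG? yes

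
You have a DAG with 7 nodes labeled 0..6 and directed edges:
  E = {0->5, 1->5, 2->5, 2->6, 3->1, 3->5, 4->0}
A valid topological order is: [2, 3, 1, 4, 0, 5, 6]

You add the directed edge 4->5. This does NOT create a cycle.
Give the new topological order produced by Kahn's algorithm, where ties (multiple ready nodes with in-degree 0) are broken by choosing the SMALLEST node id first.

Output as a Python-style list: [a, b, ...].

Answer: [2, 3, 1, 4, 0, 5, 6]

Derivation:
Old toposort: [2, 3, 1, 4, 0, 5, 6]
Added edge: 4->5
Position of 4 (3) < position of 5 (5). Old order still valid.
Run Kahn's algorithm (break ties by smallest node id):
  initial in-degrees: [1, 1, 0, 0, 0, 5, 1]
  ready (indeg=0): [2, 3, 4]
  pop 2: indeg[5]->4; indeg[6]->0 | ready=[3, 4, 6] | order so far=[2]
  pop 3: indeg[1]->0; indeg[5]->3 | ready=[1, 4, 6] | order so far=[2, 3]
  pop 1: indeg[5]->2 | ready=[4, 6] | order so far=[2, 3, 1]
  pop 4: indeg[0]->0; indeg[5]->1 | ready=[0, 6] | order so far=[2, 3, 1, 4]
  pop 0: indeg[5]->0 | ready=[5, 6] | order so far=[2, 3, 1, 4, 0]
  pop 5: no out-edges | ready=[6] | order so far=[2, 3, 1, 4, 0, 5]
  pop 6: no out-edges | ready=[] | order so far=[2, 3, 1, 4, 0, 5, 6]
  Result: [2, 3, 1, 4, 0, 5, 6]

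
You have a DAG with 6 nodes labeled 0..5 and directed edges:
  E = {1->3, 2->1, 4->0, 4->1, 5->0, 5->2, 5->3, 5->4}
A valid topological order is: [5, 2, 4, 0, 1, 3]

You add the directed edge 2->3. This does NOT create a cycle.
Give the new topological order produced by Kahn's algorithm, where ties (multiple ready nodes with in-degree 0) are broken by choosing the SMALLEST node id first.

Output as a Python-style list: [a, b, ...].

Answer: [5, 2, 4, 0, 1, 3]

Derivation:
Old toposort: [5, 2, 4, 0, 1, 3]
Added edge: 2->3
Position of 2 (1) < position of 3 (5). Old order still valid.
Run Kahn's algorithm (break ties by smallest node id):
  initial in-degrees: [2, 2, 1, 3, 1, 0]
  ready (indeg=0): [5]
  pop 5: indeg[0]->1; indeg[2]->0; indeg[3]->2; indeg[4]->0 | ready=[2, 4] | order so far=[5]
  pop 2: indeg[1]->1; indeg[3]->1 | ready=[4] | order so far=[5, 2]
  pop 4: indeg[0]->0; indeg[1]->0 | ready=[0, 1] | order so far=[5, 2, 4]
  pop 0: no out-edges | ready=[1] | order so far=[5, 2, 4, 0]
  pop 1: indeg[3]->0 | ready=[3] | order so far=[5, 2, 4, 0, 1]
  pop 3: no out-edges | ready=[] | order so far=[5, 2, 4, 0, 1, 3]
  Result: [5, 2, 4, 0, 1, 3]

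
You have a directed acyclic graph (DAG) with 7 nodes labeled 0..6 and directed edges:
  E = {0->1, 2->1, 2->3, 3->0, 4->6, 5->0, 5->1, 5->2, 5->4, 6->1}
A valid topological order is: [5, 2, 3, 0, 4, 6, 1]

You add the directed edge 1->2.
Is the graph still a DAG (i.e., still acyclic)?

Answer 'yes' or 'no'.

Answer: no

Derivation:
Given toposort: [5, 2, 3, 0, 4, 6, 1]
Position of 1: index 6; position of 2: index 1
New edge 1->2: backward (u after v in old order)
Backward edge: old toposort is now invalid. Check if this creates a cycle.
Does 2 already reach 1? Reachable from 2: [0, 1, 2, 3]. YES -> cycle!
Still a DAG? no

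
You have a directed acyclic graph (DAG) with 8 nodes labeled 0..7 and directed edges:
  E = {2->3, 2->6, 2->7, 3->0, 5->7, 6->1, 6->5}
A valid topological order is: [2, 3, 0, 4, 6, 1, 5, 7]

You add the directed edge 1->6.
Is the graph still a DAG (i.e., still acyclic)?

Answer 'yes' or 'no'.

Given toposort: [2, 3, 0, 4, 6, 1, 5, 7]
Position of 1: index 5; position of 6: index 4
New edge 1->6: backward (u after v in old order)
Backward edge: old toposort is now invalid. Check if this creates a cycle.
Does 6 already reach 1? Reachable from 6: [1, 5, 6, 7]. YES -> cycle!
Still a DAG? no

Answer: no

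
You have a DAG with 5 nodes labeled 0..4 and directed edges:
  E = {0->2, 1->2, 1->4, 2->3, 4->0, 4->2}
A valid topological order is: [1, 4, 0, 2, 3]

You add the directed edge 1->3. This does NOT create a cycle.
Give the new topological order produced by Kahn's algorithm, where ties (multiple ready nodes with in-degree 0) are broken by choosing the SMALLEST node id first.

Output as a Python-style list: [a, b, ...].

Answer: [1, 4, 0, 2, 3]

Derivation:
Old toposort: [1, 4, 0, 2, 3]
Added edge: 1->3
Position of 1 (0) < position of 3 (4). Old order still valid.
Run Kahn's algorithm (break ties by smallest node id):
  initial in-degrees: [1, 0, 3, 2, 1]
  ready (indeg=0): [1]
  pop 1: indeg[2]->2; indeg[3]->1; indeg[4]->0 | ready=[4] | order so far=[1]
  pop 4: indeg[0]->0; indeg[2]->1 | ready=[0] | order so far=[1, 4]
  pop 0: indeg[2]->0 | ready=[2] | order so far=[1, 4, 0]
  pop 2: indeg[3]->0 | ready=[3] | order so far=[1, 4, 0, 2]
  pop 3: no out-edges | ready=[] | order so far=[1, 4, 0, 2, 3]
  Result: [1, 4, 0, 2, 3]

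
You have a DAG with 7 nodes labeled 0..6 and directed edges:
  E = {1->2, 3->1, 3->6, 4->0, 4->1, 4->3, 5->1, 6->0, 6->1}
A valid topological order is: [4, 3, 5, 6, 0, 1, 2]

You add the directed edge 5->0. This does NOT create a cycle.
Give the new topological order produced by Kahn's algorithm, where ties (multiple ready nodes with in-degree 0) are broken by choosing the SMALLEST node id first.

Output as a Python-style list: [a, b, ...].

Old toposort: [4, 3, 5, 6, 0, 1, 2]
Added edge: 5->0
Position of 5 (2) < position of 0 (4). Old order still valid.
Run Kahn's algorithm (break ties by smallest node id):
  initial in-degrees: [3, 4, 1, 1, 0, 0, 1]
  ready (indeg=0): [4, 5]
  pop 4: indeg[0]->2; indeg[1]->3; indeg[3]->0 | ready=[3, 5] | order so far=[4]
  pop 3: indeg[1]->2; indeg[6]->0 | ready=[5, 6] | order so far=[4, 3]
  pop 5: indeg[0]->1; indeg[1]->1 | ready=[6] | order so far=[4, 3, 5]
  pop 6: indeg[0]->0; indeg[1]->0 | ready=[0, 1] | order so far=[4, 3, 5, 6]
  pop 0: no out-edges | ready=[1] | order so far=[4, 3, 5, 6, 0]
  pop 1: indeg[2]->0 | ready=[2] | order so far=[4, 3, 5, 6, 0, 1]
  pop 2: no out-edges | ready=[] | order so far=[4, 3, 5, 6, 0, 1, 2]
  Result: [4, 3, 5, 6, 0, 1, 2]

Answer: [4, 3, 5, 6, 0, 1, 2]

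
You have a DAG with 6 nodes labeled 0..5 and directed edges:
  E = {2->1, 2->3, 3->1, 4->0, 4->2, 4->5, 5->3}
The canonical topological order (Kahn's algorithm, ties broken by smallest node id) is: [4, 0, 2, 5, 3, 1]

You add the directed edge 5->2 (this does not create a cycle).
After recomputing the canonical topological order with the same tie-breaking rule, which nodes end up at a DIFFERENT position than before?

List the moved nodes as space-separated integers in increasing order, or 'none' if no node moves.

Old toposort: [4, 0, 2, 5, 3, 1]
Added edge 5->2
Recompute Kahn (smallest-id tiebreak):
  initial in-degrees: [1, 2, 2, 2, 0, 1]
  ready (indeg=0): [4]
  pop 4: indeg[0]->0; indeg[2]->1; indeg[5]->0 | ready=[0, 5] | order so far=[4]
  pop 0: no out-edges | ready=[5] | order so far=[4, 0]
  pop 5: indeg[2]->0; indeg[3]->1 | ready=[2] | order so far=[4, 0, 5]
  pop 2: indeg[1]->1; indeg[3]->0 | ready=[3] | order so far=[4, 0, 5, 2]
  pop 3: indeg[1]->0 | ready=[1] | order so far=[4, 0, 5, 2, 3]
  pop 1: no out-edges | ready=[] | order so far=[4, 0, 5, 2, 3, 1]
New canonical toposort: [4, 0, 5, 2, 3, 1]
Compare positions:
  Node 0: index 1 -> 1 (same)
  Node 1: index 5 -> 5 (same)
  Node 2: index 2 -> 3 (moved)
  Node 3: index 4 -> 4 (same)
  Node 4: index 0 -> 0 (same)
  Node 5: index 3 -> 2 (moved)
Nodes that changed position: 2 5

Answer: 2 5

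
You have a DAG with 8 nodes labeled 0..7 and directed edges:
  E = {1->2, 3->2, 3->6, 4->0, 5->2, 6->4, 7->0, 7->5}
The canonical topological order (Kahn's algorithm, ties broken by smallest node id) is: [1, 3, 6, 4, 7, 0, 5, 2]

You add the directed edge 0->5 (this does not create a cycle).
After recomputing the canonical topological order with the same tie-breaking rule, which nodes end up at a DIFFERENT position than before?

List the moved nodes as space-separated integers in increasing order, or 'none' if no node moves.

Answer: none

Derivation:
Old toposort: [1, 3, 6, 4, 7, 0, 5, 2]
Added edge 0->5
Recompute Kahn (smallest-id tiebreak):
  initial in-degrees: [2, 0, 3, 0, 1, 2, 1, 0]
  ready (indeg=0): [1, 3, 7]
  pop 1: indeg[2]->2 | ready=[3, 7] | order so far=[1]
  pop 3: indeg[2]->1; indeg[6]->0 | ready=[6, 7] | order so far=[1, 3]
  pop 6: indeg[4]->0 | ready=[4, 7] | order so far=[1, 3, 6]
  pop 4: indeg[0]->1 | ready=[7] | order so far=[1, 3, 6, 4]
  pop 7: indeg[0]->0; indeg[5]->1 | ready=[0] | order so far=[1, 3, 6, 4, 7]
  pop 0: indeg[5]->0 | ready=[5] | order so far=[1, 3, 6, 4, 7, 0]
  pop 5: indeg[2]->0 | ready=[2] | order so far=[1, 3, 6, 4, 7, 0, 5]
  pop 2: no out-edges | ready=[] | order so far=[1, 3, 6, 4, 7, 0, 5, 2]
New canonical toposort: [1, 3, 6, 4, 7, 0, 5, 2]
Compare positions:
  Node 0: index 5 -> 5 (same)
  Node 1: index 0 -> 0 (same)
  Node 2: index 7 -> 7 (same)
  Node 3: index 1 -> 1 (same)
  Node 4: index 3 -> 3 (same)
  Node 5: index 6 -> 6 (same)
  Node 6: index 2 -> 2 (same)
  Node 7: index 4 -> 4 (same)
Nodes that changed position: none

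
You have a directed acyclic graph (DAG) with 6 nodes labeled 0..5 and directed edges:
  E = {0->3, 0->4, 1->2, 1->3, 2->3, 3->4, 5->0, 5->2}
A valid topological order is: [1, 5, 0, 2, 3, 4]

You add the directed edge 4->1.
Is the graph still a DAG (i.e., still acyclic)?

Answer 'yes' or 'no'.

Given toposort: [1, 5, 0, 2, 3, 4]
Position of 4: index 5; position of 1: index 0
New edge 4->1: backward (u after v in old order)
Backward edge: old toposort is now invalid. Check if this creates a cycle.
Does 1 already reach 4? Reachable from 1: [1, 2, 3, 4]. YES -> cycle!
Still a DAG? no

Answer: no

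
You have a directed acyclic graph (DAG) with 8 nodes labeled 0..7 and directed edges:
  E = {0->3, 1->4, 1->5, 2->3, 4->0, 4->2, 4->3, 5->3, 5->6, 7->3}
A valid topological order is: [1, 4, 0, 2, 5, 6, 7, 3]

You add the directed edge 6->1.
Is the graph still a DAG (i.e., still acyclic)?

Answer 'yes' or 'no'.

Given toposort: [1, 4, 0, 2, 5, 6, 7, 3]
Position of 6: index 5; position of 1: index 0
New edge 6->1: backward (u after v in old order)
Backward edge: old toposort is now invalid. Check if this creates a cycle.
Does 1 already reach 6? Reachable from 1: [0, 1, 2, 3, 4, 5, 6]. YES -> cycle!
Still a DAG? no

Answer: no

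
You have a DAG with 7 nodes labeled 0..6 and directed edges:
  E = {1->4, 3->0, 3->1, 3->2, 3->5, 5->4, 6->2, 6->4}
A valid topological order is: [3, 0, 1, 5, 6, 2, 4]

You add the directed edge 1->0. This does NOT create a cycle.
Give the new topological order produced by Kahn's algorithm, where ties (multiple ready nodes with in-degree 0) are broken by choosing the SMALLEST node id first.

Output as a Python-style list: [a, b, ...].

Answer: [3, 1, 0, 5, 6, 2, 4]

Derivation:
Old toposort: [3, 0, 1, 5, 6, 2, 4]
Added edge: 1->0
Position of 1 (2) > position of 0 (1). Must reorder: 1 must now come before 0.
Run Kahn's algorithm (break ties by smallest node id):
  initial in-degrees: [2, 1, 2, 0, 3, 1, 0]
  ready (indeg=0): [3, 6]
  pop 3: indeg[0]->1; indeg[1]->0; indeg[2]->1; indeg[5]->0 | ready=[1, 5, 6] | order so far=[3]
  pop 1: indeg[0]->0; indeg[4]->2 | ready=[0, 5, 6] | order so far=[3, 1]
  pop 0: no out-edges | ready=[5, 6] | order so far=[3, 1, 0]
  pop 5: indeg[4]->1 | ready=[6] | order so far=[3, 1, 0, 5]
  pop 6: indeg[2]->0; indeg[4]->0 | ready=[2, 4] | order so far=[3, 1, 0, 5, 6]
  pop 2: no out-edges | ready=[4] | order so far=[3, 1, 0, 5, 6, 2]
  pop 4: no out-edges | ready=[] | order so far=[3, 1, 0, 5, 6, 2, 4]
  Result: [3, 1, 0, 5, 6, 2, 4]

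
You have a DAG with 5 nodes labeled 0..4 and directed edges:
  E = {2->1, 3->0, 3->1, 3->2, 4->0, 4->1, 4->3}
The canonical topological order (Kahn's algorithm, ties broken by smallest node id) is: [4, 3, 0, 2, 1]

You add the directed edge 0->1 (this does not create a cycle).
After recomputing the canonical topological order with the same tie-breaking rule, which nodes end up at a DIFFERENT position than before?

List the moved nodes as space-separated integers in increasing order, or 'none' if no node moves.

Old toposort: [4, 3, 0, 2, 1]
Added edge 0->1
Recompute Kahn (smallest-id tiebreak):
  initial in-degrees: [2, 4, 1, 1, 0]
  ready (indeg=0): [4]
  pop 4: indeg[0]->1; indeg[1]->3; indeg[3]->0 | ready=[3] | order so far=[4]
  pop 3: indeg[0]->0; indeg[1]->2; indeg[2]->0 | ready=[0, 2] | order so far=[4, 3]
  pop 0: indeg[1]->1 | ready=[2] | order so far=[4, 3, 0]
  pop 2: indeg[1]->0 | ready=[1] | order so far=[4, 3, 0, 2]
  pop 1: no out-edges | ready=[] | order so far=[4, 3, 0, 2, 1]
New canonical toposort: [4, 3, 0, 2, 1]
Compare positions:
  Node 0: index 2 -> 2 (same)
  Node 1: index 4 -> 4 (same)
  Node 2: index 3 -> 3 (same)
  Node 3: index 1 -> 1 (same)
  Node 4: index 0 -> 0 (same)
Nodes that changed position: none

Answer: none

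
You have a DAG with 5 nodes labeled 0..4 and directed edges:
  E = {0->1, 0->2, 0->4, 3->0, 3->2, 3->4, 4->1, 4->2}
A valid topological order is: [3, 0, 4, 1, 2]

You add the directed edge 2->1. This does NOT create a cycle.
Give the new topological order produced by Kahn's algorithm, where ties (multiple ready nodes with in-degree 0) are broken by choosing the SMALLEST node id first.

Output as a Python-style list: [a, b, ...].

Answer: [3, 0, 4, 2, 1]

Derivation:
Old toposort: [3, 0, 4, 1, 2]
Added edge: 2->1
Position of 2 (4) > position of 1 (3). Must reorder: 2 must now come before 1.
Run Kahn's algorithm (break ties by smallest node id):
  initial in-degrees: [1, 3, 3, 0, 2]
  ready (indeg=0): [3]
  pop 3: indeg[0]->0; indeg[2]->2; indeg[4]->1 | ready=[0] | order so far=[3]
  pop 0: indeg[1]->2; indeg[2]->1; indeg[4]->0 | ready=[4] | order so far=[3, 0]
  pop 4: indeg[1]->1; indeg[2]->0 | ready=[2] | order so far=[3, 0, 4]
  pop 2: indeg[1]->0 | ready=[1] | order so far=[3, 0, 4, 2]
  pop 1: no out-edges | ready=[] | order so far=[3, 0, 4, 2, 1]
  Result: [3, 0, 4, 2, 1]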